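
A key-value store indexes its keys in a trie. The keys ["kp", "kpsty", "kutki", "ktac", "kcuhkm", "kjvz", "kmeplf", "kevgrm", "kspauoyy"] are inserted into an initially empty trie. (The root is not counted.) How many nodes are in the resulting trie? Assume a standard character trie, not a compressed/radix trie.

37

Insert word by word; a character creates a node only if that edge doesn't already exist:
  "kp" → 2 new (k, p)
  "kpsty" → prefix "kp" already present; 3 new (s, t, y)
  "kutki" → prefix "k" already present; 4 new (u, t, k, i)
  "ktac" → prefix "k" already present; 3 new (t, a, c)
  "kcuhkm" → prefix "k" already present; 5 new (c, u, h, k, m)
  "kjvz" → prefix "k" already present; 3 new (j, v, z)
  "kmeplf" → prefix "k" already present; 5 new (m, e, p, l, f)
  "kevgrm" → prefix "k" already present; 5 new (e, v, g, r, m)
  "kspauoyy" → prefix "k" already present; 7 new (s, p, a, u, o, y, y)
Total nodes = 2 + 3 + 4 + 3 + 5 + 3 + 5 + 5 + 7 = 37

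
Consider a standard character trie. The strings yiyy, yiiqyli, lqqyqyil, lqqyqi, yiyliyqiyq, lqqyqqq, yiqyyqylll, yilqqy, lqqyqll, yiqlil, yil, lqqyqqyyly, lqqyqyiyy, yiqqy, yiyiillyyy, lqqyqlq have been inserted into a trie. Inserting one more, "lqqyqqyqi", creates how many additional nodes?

Walking "lqqyqqyqi" from the root, the first 7 characters ("lqqyqqy") follow existing edges; "q" is the first miss.
So 9 − 7 = 2 new nodes.

2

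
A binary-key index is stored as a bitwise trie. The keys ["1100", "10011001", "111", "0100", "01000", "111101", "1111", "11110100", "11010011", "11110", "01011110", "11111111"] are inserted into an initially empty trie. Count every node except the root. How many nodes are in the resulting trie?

36

Count nodes per top-level branch (shared prefixes stored once):
  '0'-branch (0100, 01000, 01011110): 10 nodes
  '1'-branch (10011001, 1100, 11010011, 111, 1111, 11110, 111101, 11110100, 11111111): 26 nodes
Sum: 36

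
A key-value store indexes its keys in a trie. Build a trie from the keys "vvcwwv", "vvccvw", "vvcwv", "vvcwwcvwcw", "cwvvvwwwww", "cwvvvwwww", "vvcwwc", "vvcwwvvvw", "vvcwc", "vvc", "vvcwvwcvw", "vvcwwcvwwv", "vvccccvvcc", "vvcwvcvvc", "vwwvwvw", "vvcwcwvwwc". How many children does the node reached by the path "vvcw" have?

3

Walk "vvcw" from the root, arriving at one node.
Distinct next characters after "vvcw": c, v, w.
That node has 3 child edges.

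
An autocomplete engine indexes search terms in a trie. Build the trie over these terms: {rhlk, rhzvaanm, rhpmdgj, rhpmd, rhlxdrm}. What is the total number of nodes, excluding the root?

Count nodes per top-level branch (shared prefixes stored once):
  'r'-branch (rhlk, rhlxdrm, rhpmd, rhpmdgj, rhzvaanm): 19 nodes
Sum: 19

19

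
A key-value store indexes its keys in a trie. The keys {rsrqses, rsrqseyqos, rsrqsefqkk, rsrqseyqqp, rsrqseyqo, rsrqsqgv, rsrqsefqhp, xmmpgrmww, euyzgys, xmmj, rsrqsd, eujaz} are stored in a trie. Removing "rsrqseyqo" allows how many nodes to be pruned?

A node on "rsrqseyqo"'s path can go only if nothing else ends at it or branches off below it.
Every node on "rsrqseyqo" is still needed (e.g. by "rsrqseyqos"), so nothing is freed.
Nodes removed: 0

0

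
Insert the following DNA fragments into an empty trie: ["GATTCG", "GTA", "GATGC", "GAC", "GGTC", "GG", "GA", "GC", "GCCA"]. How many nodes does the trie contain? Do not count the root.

17

Trie structure (* marks end of a word):
(root)
└─ G
   ├─ A *
   │  ├─ C *
   │  └─ T
   │     ├─ G
   │     │  └─ C *
   │     └─ T
   │        └─ C
   │           └─ G *
   ├─ C *
   │  └─ C
   │     └─ A *
   ├─ G *
   │  └─ T
   │     └─ C *
   └─ T
      └─ A *
Counting every labelled node above: 17.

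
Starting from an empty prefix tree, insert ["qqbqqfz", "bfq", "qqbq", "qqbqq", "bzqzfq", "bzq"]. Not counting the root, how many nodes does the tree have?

15

Trace insertions, counting only characters that open a new branch:
  "qqbqqfz" → 7 new (q, q, b, q, q, f, z)
  "bfq" → 3 new (b, f, q)
  "qqbq" → prefix "qqbq" already present; 0 new (none)
  "qqbqq" → prefix "qqbqq" already present; 0 new (none)
  "bzqzfq" → prefix "b" already present; 5 new (z, q, z, f, q)
  "bzq" → prefix "bzq" already present; 0 new (none)
Total nodes = 7 + 3 + 0 + 0 + 5 + 0 = 15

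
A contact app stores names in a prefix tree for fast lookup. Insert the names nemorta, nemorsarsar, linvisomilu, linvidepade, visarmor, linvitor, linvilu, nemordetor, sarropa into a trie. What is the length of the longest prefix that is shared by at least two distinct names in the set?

5

Look for the deepest trie node that still has at least two words in its subtree.
e.g. "linvidepade" and "linvilu" share the prefix "linvi" of length 5; no pair shares a longer one.
Longest shared-prefix length: 5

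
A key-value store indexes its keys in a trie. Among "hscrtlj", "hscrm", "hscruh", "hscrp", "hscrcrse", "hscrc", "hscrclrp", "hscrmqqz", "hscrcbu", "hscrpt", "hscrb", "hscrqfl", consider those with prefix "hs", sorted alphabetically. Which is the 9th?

hscrpt

DFS of the "hs" subtree visits, in order: "hscrb", "hscrc", "hscrcbu", "hscrclrp", "hscrcrse", "hscrm", "hscrmqqz", "hscrp", "hscrpt", "hscrqfl", "hscrtlj", "hscruh"
Position 9: hscrpt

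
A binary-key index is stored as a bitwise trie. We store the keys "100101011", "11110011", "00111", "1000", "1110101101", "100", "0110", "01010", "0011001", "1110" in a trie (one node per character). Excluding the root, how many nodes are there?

Trace insertions, counting only characters that open a new branch:
  "100101011" → 9 new (1, 0, 0, 1, 0, 1, 0, 1, 1)
  "11110011" → prefix "1" already present; 7 new (1, 1, 1, 0, 0, 1, 1)
  "00111" → 5 new (0, 0, 1, 1, 1)
  "1000" → prefix "100" already present; 1 new (0)
  "1110101101" → prefix "111" already present; 7 new (0, 1, 0, 1, 1, 0, 1)
  "100" → prefix "100" already present; 0 new (none)
  "0110" → prefix "0" already present; 3 new (1, 1, 0)
  "01010" → prefix "01" already present; 3 new (0, 1, 0)
  "0011001" → prefix "0011" already present; 3 new (0, 0, 1)
  "1110" → prefix "1110" already present; 0 new (none)
Total nodes = 9 + 7 + 5 + 1 + 7 + 0 + 3 + 3 + 3 + 0 = 38

38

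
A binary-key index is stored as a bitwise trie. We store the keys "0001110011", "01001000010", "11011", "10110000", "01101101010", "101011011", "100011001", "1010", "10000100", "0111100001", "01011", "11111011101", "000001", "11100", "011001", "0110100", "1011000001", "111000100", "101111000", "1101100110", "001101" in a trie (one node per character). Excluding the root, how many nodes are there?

105

Insert word by word; a character creates a node only if that edge doesn't already exist:
  "0001110011" → 10 new (0, 0, 0, 1, 1, 1, 0, 0, 1, 1)
  "01001000010" → prefix "0" already present; 10 new (1, 0, 0, 1, 0, 0, 0, 0, 1, 0)
  "11011" → 5 new (1, 1, 0, 1, 1)
  "10110000" → prefix "1" already present; 7 new (0, 1, 1, 0, 0, 0, 0)
  "01101101010" → prefix "01" already present; 9 new (1, 0, 1, 1, 0, 1, 0, 1, 0)
  "101011011" → prefix "101" already present; 6 new (0, 1, 1, 0, 1, 1)
  "100011001" → prefix "10" already present; 7 new (0, 0, 1, 1, 0, 0, 1)
  "1010" → prefix "1010" already present; 0 new (none)
  "10000100" → prefix "1000" already present; 4 new (0, 1, 0, 0)
  "0111100001" → prefix "011" already present; 7 new (1, 1, 0, 0, 0, 0, 1)
  "01011" → prefix "010" already present; 2 new (1, 1)
  "11111011101" → prefix "11" already present; 9 new (1, 1, 1, 0, 1, 1, 1, 0, 1)
  "000001" → prefix "000" already present; 3 new (0, 0, 1)
  "11100" → prefix "111" already present; 2 new (0, 0)
  "011001" → prefix "0110" already present; 2 new (0, 1)
  "0110100" → prefix "01101" already present; 2 new (0, 0)
  "1011000001" → prefix "10110000" already present; 2 new (0, 1)
  "111000100" → prefix "11100" already present; 4 new (0, 1, 0, 0)
  "101111000" → prefix "1011" already present; 5 new (1, 1, 0, 0, 0)
  "1101100110" → prefix "11011" already present; 5 new (0, 0, 1, 1, 0)
  "001101" → prefix "00" already present; 4 new (1, 1, 0, 1)
Total nodes = 10 + 10 + 5 + 7 + 9 + 6 + 7 + 0 + 4 + 7 + 2 + 9 + 3 + 2 + 2 + 2 + 2 + 4 + 5 + 5 + 4 = 105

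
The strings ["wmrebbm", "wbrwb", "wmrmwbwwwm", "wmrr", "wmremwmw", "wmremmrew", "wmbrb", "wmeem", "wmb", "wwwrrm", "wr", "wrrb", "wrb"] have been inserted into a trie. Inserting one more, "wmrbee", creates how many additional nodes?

3

Walking "wmrbee" from the root, the first 3 characters ("wmr") follow existing edges; "b" is the first miss.
So 6 − 3 = 3 new nodes.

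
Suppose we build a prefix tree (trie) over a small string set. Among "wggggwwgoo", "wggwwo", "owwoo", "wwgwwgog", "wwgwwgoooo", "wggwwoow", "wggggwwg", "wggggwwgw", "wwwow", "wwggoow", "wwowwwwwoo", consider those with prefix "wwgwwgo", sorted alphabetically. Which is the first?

wwgwwgog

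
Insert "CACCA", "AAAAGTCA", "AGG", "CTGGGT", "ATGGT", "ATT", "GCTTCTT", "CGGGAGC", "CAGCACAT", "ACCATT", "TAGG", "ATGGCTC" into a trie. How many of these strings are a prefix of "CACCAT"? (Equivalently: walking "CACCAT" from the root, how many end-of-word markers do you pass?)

Check each prefix of "CACCAT" against the stored set — each match is an end-marker on the path.
Prefixes of the query that are stored words: "CACCA"
Count: 1

1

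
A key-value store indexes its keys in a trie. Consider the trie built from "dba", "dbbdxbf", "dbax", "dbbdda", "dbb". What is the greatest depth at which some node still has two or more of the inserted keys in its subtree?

Equivalently: take the maximum, over all pairs, of their longest common prefix length.
"dbbdda" and "dbbdxbf" agree on "dbbd" (4 characters) before diverging; nothing deeper is shared.
Longest shared-prefix length: 4

4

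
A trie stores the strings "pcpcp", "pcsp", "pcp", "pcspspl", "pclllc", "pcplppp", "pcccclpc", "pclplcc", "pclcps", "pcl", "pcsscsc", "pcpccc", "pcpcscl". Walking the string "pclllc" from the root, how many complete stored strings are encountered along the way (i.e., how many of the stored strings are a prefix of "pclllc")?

Walk "pclllc" from the root; an end-of-word marker is hit whenever a stored word is a prefix of "pclllc".
Prefixes of the query that are stored words: "pcl", "pclllc"
Count: 2

2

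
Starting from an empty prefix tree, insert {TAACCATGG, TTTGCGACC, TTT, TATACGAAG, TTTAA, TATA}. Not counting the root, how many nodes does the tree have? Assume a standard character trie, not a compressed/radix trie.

Trie structure (* marks end of a word):
(root)
└─ T
   ├─ A
   │  ├─ A
   │  │  └─ C
   │  │     └─ C
   │  │        └─ A
   │  │           └─ T
   │  │              └─ G
   │  │                 └─ G *
   │  └─ T
   │     └─ A *
   │        └─ C
   │           └─ G
   │              └─ A
   │                 └─ A
   │                    └─ G *
   └─ T
      └─ T *
         ├─ A
         │  └─ A *
         └─ G
            └─ C
               └─ G
                  └─ A
                     └─ C
                        └─ C *
Counting every labelled node above: 26.

26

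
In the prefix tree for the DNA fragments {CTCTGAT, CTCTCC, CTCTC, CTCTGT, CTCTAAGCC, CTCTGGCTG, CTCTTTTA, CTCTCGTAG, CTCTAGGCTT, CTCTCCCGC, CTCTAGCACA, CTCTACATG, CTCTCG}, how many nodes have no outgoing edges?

10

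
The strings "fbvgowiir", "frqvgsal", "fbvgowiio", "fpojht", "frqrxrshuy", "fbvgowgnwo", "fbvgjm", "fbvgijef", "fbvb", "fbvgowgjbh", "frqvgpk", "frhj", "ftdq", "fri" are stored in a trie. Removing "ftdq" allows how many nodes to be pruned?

3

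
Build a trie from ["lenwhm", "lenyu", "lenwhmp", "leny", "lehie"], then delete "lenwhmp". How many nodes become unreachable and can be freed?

Walk "lenwhmp" from the leaf back toward the root, removing each node that no remaining word uses.
The suffix "p" (1 node) is used only by "lenwhmp"; "lenwhm" is itself a stored word, so pruning stops there.
Nodes removed: 1

1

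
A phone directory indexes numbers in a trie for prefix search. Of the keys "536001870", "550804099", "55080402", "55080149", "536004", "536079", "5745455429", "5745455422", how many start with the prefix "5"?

8

Walk to "5"; the words in its subtree are exactly those with that prefix.
Matches: "536001870", "536004", "536079", "55080149", "55080402", "550804099", "5745455422", "5745455429"
Count: 8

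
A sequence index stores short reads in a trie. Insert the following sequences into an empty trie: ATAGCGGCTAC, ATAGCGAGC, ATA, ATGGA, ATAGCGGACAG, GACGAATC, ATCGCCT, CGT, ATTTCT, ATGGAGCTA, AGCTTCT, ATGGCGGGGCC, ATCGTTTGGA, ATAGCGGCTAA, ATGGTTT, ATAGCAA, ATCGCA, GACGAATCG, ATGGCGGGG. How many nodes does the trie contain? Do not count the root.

Count nodes per top-level branch (shared prefixes stored once):
  'A'-branch (AGCTTCT, ATA, ATAGCAA, ATAGCGAGC, ATAGCGGACAG, ATAGCGGCTAA, ATAGCGGCTAC, ATCGCA, ATCGCCT, ATCGTTTGGA, ATGGA, ATGGAGCTA, ATGGCGGGG, ATGGCGGGGCC, ATGGTTT, ATTTCT): 60 nodes
  'C'-branch (CGT): 3 nodes
  'G'-branch (GACGAATC, GACGAATCG): 9 nodes
Sum: 72

72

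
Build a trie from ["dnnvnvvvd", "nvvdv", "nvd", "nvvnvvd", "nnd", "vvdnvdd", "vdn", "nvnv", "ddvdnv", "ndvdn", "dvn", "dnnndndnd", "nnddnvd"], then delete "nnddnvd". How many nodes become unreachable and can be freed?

4

After clearing the end-marker at "nnddnvd", prune upward until reaching a node still needed by another word.
The suffix "dnvd" (4 nodes) is used only by "nnddnvd"; "nnd" is itself a stored word, so pruning stops there.
Nodes removed: 4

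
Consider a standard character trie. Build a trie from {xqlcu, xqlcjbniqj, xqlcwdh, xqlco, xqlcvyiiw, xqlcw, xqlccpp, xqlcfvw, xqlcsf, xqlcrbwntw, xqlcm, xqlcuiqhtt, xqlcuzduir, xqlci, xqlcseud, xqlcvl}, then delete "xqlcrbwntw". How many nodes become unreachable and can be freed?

6

After clearing the end-marker at "xqlcrbwntw", prune upward until reaching a node still needed by another word.
The suffix "rbwntw" (6 nodes) is used only by "xqlcrbwntw"; the node for "xqlc" still has the child "u", so pruning stops there.
Nodes removed: 6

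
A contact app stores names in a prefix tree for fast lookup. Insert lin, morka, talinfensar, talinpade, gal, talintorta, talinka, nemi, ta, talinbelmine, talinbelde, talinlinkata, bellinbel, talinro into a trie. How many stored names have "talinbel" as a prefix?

2

Traverse to the node for "talinbel", then collect every word in that subtree.
Matches: "talinbelde", "talinbelmine"
Count: 2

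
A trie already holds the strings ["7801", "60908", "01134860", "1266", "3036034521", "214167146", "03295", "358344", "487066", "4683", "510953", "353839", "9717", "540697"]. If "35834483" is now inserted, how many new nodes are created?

Walking "35834483" from the root, the first 6 characters ("358344") follow existing edges; "8" is the first miss.
Each of the 2 remaining characters creates one node.

2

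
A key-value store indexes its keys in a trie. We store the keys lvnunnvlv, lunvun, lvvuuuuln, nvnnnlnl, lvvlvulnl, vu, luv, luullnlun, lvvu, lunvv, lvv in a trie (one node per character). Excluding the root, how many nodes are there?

Count nodes per top-level branch (shared prefixes stored once):
  'l'-branch (lunvun, lunvv, luullnlun, luv, lvnunnvlv, lvv, lvvlvulnl, lvvu, lvvuuuuln): 36 nodes
  'n'-branch (nvnnnlnl): 8 nodes
  'v'-branch (vu): 2 nodes
Sum: 46

46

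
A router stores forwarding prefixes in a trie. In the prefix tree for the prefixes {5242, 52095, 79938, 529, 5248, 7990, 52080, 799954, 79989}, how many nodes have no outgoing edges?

Leaves are exactly the stored words that no other stored word extends.
Those words: "52080", "52095", "5242", "5248", "529", "7990", "79938", "79989", "799954"
Leaf count: 9

9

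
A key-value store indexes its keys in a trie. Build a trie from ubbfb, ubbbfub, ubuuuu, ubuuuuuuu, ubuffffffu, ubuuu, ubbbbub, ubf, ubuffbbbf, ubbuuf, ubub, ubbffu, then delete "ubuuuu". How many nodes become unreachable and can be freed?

0

A node on "ubuuuu"'s path can go only if nothing else ends at it or branches off below it.
Every node on "ubuuuu" is still needed (e.g. by "ubuuuuuuu"), so nothing is freed.
Nodes removed: 0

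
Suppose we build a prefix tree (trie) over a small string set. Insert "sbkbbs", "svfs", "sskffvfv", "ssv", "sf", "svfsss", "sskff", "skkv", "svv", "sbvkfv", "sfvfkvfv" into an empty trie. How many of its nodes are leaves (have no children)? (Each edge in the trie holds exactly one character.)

8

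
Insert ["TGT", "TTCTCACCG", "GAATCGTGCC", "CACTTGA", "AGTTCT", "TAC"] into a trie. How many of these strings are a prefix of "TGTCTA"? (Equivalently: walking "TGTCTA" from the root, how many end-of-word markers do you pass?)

1

Traverse "TGTCTA" character by character; count nodes along the way that are marked as word ends.
Prefixes of the query that are stored words: "TGT"
Count: 1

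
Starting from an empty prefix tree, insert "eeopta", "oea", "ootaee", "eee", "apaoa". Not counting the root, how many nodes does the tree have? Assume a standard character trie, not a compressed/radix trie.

Count nodes per top-level branch (shared prefixes stored once):
  'a'-branch (apaoa): 5 nodes
  'e'-branch (eee, eeopta): 7 nodes
  'o'-branch (oea, ootaee): 8 nodes
Sum: 20

20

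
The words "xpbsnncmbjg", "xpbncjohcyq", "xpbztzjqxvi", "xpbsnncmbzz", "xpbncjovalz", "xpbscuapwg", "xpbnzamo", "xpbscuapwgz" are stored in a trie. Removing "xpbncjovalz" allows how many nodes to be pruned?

4

After clearing the end-marker at "xpbncjovalz", prune upward until reaching a node still needed by another word.
The suffix "valz" (4 nodes) is used only by "xpbncjovalz"; the node for "xpbncjo" still has the child "h", so pruning stops there.
Nodes removed: 4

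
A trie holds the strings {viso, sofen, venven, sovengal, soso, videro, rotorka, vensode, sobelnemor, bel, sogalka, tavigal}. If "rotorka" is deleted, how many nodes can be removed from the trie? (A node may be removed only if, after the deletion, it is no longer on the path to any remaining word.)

7

Walk "rotorka" from the leaf back toward the root, removing each node that no remaining word uses.
No other word shares any prefix with "rotorka", so all 7 of its nodes go.
Nodes removed: 7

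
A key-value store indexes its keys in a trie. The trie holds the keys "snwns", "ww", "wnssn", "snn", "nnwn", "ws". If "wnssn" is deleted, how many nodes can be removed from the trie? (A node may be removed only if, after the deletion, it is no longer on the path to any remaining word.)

After clearing the end-marker at "wnssn", prune upward until reaching a node still needed by another word.
The suffix "nssn" (4 nodes) is used only by "wnssn"; the node for "w" still has the child "w", so pruning stops there.
Nodes removed: 4

4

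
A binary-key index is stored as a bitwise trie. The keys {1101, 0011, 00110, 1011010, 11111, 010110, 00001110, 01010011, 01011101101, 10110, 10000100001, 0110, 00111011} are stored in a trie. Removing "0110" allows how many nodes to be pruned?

A node on "0110"'s path can go only if nothing else ends at it or branches off below it.
The suffix "10" (2 nodes) is used only by "0110"; the node for "01" still has the child "0", so pruning stops there.
Nodes removed: 2

2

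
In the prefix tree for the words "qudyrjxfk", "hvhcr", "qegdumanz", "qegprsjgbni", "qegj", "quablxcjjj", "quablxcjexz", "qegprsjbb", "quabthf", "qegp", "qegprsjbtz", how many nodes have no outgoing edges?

10

A leaf is a node with no children — equivalently, the end of a word that is not a proper prefix of any other stored word.
Those words: "hvhcr", "qegdumanz", "qegj", "qegprsjbb", "qegprsjbtz", "qegprsjgbni", "quablxcjexz", "quablxcjjj", "quabthf", "qudyrjxfk"
Leaf count: 10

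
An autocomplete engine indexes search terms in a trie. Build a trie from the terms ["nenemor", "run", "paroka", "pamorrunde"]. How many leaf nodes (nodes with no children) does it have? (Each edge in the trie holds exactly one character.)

Leaves are exactly the stored words that no other stored word extends.
Those words: "nenemor", "pamorrunde", "paroka", "run"
Leaf count: 4

4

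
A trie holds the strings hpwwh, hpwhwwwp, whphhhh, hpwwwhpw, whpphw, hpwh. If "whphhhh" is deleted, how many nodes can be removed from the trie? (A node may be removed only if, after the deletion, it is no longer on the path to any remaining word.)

4

Walk "whphhhh" from the leaf back toward the root, removing each node that no remaining word uses.
The suffix "hhhh" (4 nodes) is used only by "whphhhh"; the node for "whp" still has the child "p", so pruning stops there.
Nodes removed: 4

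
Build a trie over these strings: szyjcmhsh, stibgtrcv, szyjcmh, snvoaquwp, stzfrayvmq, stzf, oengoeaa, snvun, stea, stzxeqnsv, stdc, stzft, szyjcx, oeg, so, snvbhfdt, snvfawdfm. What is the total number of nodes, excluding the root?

For each word, the new-node count is its length minus the longest prefix already in the trie:
  "szyjcmhsh" → 9 new (s, z, y, j, c, m, h, s, h)
  "stibgtrcv" → prefix "s" already present; 8 new (t, i, b, g, t, r, c, v)
  "szyjcmh" → prefix "szyjcmh" already present; 0 new (none)
  "snvoaquwp" → prefix "s" already present; 8 new (n, v, o, a, q, u, w, p)
  "stzfrayvmq" → prefix "st" already present; 8 new (z, f, r, a, y, v, m, q)
  "stzf" → prefix "stzf" already present; 0 new (none)
  "oengoeaa" → 8 new (o, e, n, g, o, e, a, a)
  "snvun" → prefix "snv" already present; 2 new (u, n)
  "stea" → prefix "st" already present; 2 new (e, a)
  "stzxeqnsv" → prefix "stz" already present; 6 new (x, e, q, n, s, v)
  "stdc" → prefix "st" already present; 2 new (d, c)
  "stzft" → prefix "stzf" already present; 1 new (t)
  "szyjcx" → prefix "szyjc" already present; 1 new (x)
  "oeg" → prefix "oe" already present; 1 new (g)
  "so" → prefix "s" already present; 1 new (o)
  "snvbhfdt" → prefix "snv" already present; 5 new (b, h, f, d, t)
  "snvfawdfm" → prefix "snv" already present; 6 new (f, a, w, d, f, m)
Total nodes = 9 + 8 + 0 + 8 + 8 + 0 + 8 + 2 + 2 + 6 + 2 + 1 + 1 + 1 + 1 + 5 + 6 = 68

68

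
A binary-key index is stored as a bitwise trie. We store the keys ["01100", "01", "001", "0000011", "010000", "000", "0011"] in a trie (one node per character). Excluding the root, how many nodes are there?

17

Insert word by word; a character creates a node only if that edge doesn't already exist:
  "01100" → 5 new (0, 1, 1, 0, 0)
  "01" → prefix "01" already present; 0 new (none)
  "001" → prefix "0" already present; 2 new (0, 1)
  "0000011" → prefix "00" already present; 5 new (0, 0, 0, 1, 1)
  "010000" → prefix "01" already present; 4 new (0, 0, 0, 0)
  "000" → prefix "000" already present; 0 new (none)
  "0011" → prefix "001" already present; 1 new (1)
Total nodes = 5 + 0 + 2 + 5 + 4 + 0 + 1 = 17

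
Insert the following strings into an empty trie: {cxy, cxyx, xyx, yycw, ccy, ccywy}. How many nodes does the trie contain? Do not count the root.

15

Trace insertions, counting only characters that open a new branch:
  "cxy" → 3 new (c, x, y)
  "cxyx" → prefix "cxy" already present; 1 new (x)
  "xyx" → 3 new (x, y, x)
  "yycw" → 4 new (y, y, c, w)
  "ccy" → prefix "c" already present; 2 new (c, y)
  "ccywy" → prefix "ccy" already present; 2 new (w, y)
Total nodes = 3 + 1 + 3 + 4 + 2 + 2 = 15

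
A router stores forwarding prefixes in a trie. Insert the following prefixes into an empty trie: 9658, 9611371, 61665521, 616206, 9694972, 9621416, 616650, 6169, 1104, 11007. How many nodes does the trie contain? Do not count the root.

Trie structure (* marks end of a word):
(root)
├─ 1
│  └─ 1
│     └─ 0
│        ├─ 0
│        │  └─ 7 *
│        └─ 4 *
├─ 6
│  └─ 1
│     └─ 6
│        ├─ 2
│        │  └─ 0
│        │     └─ 6 *
│        ├─ 6
│        │  └─ 5
│        │     ├─ 0 *
│        │     └─ 5
│        │        └─ 2
│        │           └─ 1 *
│        └─ 9 *
└─ 9
   └─ 6
      ├─ 1
      │  └─ 1
      │     └─ 3
      │        └─ 7
      │           └─ 1 *
      ├─ 2
      │  └─ 1
      │     └─ 4
      │        └─ 1
      │           └─ 6 *
      ├─ 5
      │  └─ 8 *
      └─ 9
         └─ 4
            └─ 9
               └─ 7
                  └─ 2 *
Counting every labelled node above: 38.

38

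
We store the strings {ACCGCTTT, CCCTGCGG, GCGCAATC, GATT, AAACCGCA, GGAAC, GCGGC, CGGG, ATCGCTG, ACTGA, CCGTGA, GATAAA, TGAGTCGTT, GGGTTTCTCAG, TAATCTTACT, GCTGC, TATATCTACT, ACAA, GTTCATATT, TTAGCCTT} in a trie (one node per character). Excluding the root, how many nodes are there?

For each word, the new-node count is its length minus the longest prefix already in the trie:
  "ACCGCTTT" → 8 new (A, C, C, G, C, T, T, T)
  "CCCTGCGG" → 8 new (C, C, C, T, G, C, G, G)
  "GCGCAATC" → 8 new (G, C, G, C, A, A, T, C)
  "GATT" → prefix "G" already present; 3 new (A, T, T)
  "AAACCGCA" → prefix "A" already present; 7 new (A, A, C, C, G, C, A)
  "GGAAC" → prefix "G" already present; 4 new (G, A, A, C)
  "GCGGC" → prefix "GCG" already present; 2 new (G, C)
  "CGGG" → prefix "C" already present; 3 new (G, G, G)
  "ATCGCTG" → prefix "A" already present; 6 new (T, C, G, C, T, G)
  "ACTGA" → prefix "AC" already present; 3 new (T, G, A)
  "CCGTGA" → prefix "CC" already present; 4 new (G, T, G, A)
  "GATAAA" → prefix "GAT" already present; 3 new (A, A, A)
  "TGAGTCGTT" → 9 new (T, G, A, G, T, C, G, T, T)
  "GGGTTTCTCAG" → prefix "GG" already present; 9 new (G, T, T, T, C, T, C, A, G)
  "TAATCTTACT" → prefix "T" already present; 9 new (A, A, T, C, T, T, A, C, T)
  "GCTGC" → prefix "GC" already present; 3 new (T, G, C)
  "TATATCTACT" → prefix "TA" already present; 8 new (T, A, T, C, T, A, C, T)
  "ACAA" → prefix "AC" already present; 2 new (A, A)
  "GTTCATATT" → prefix "G" already present; 8 new (T, T, C, A, T, A, T, T)
  "TTAGCCTT" → prefix "T" already present; 7 new (T, A, G, C, C, T, T)
Total nodes = 8 + 8 + 8 + 3 + 7 + 4 + 2 + 3 + 6 + 3 + 4 + 3 + 9 + 9 + 9 + 3 + 8 + 2 + 8 + 7 = 114

114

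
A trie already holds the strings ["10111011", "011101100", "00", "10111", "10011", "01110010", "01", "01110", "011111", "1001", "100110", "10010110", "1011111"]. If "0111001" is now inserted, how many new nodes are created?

0

"0111001" is already a full path in the trie; only an end-marker is added.
No new nodes are needed: 0.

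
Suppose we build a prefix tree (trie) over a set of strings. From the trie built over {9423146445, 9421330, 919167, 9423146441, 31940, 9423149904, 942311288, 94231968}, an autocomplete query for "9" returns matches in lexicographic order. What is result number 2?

DFS of the "9" subtree visits, in order: "919167", "9421330", "942311288", "9423146441", "9423146445", "9423149904", "94231968"
The 2nd is 9421330.

9421330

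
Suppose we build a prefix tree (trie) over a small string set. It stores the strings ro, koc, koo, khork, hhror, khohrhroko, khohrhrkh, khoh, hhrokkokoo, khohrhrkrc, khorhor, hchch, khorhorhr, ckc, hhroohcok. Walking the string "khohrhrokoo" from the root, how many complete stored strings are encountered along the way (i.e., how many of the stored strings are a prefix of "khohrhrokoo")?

2

Check each prefix of "khohrhrokoo" against the stored set — each match is an end-marker on the path.
Prefixes of the query that are stored words: "khoh", "khohrhroko"
Count: 2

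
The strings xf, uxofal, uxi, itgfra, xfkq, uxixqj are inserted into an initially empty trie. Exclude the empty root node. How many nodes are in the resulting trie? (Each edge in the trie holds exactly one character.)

Insert word by word; a character creates a node only if that edge doesn't already exist:
  "xf" → 2 new (x, f)
  "uxofal" → 6 new (u, x, o, f, a, l)
  "uxi" → prefix "ux" already present; 1 new (i)
  "itgfra" → 6 new (i, t, g, f, r, a)
  "xfkq" → prefix "xf" already present; 2 new (k, q)
  "uxixqj" → prefix "uxi" already present; 3 new (x, q, j)
Total nodes = 2 + 6 + 1 + 6 + 2 + 3 = 20

20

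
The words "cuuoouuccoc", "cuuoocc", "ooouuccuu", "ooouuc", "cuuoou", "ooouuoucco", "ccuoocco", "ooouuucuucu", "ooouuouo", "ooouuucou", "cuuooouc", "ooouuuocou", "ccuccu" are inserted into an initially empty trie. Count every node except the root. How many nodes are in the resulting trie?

53

For each word, the new-node count is its length minus the longest prefix already in the trie:
  "cuuoouuccoc" → 11 new (c, u, u, o, o, u, u, c, c, o, c)
  "cuuoocc" → prefix "cuuoo" already present; 2 new (c, c)
  "ooouuccuu" → 9 new (o, o, o, u, u, c, c, u, u)
  "ooouuc" → prefix "ooouuc" already present; 0 new (none)
  "cuuoou" → prefix "cuuoou" already present; 0 new (none)
  "ooouuoucco" → prefix "ooouu" already present; 5 new (o, u, c, c, o)
  "ccuoocco" → prefix "c" already present; 7 new (c, u, o, o, c, c, o)
  "ooouuucuucu" → prefix "ooouu" already present; 6 new (u, c, u, u, c, u)
  "ooouuouo" → prefix "ooouuou" already present; 1 new (o)
  "ooouuucou" → prefix "ooouuuc" already present; 2 new (o, u)
  "cuuooouc" → prefix "cuuoo" already present; 3 new (o, u, c)
  "ooouuuocou" → prefix "ooouuu" already present; 4 new (o, c, o, u)
  "ccuccu" → prefix "ccu" already present; 3 new (c, c, u)
Total nodes = 11 + 2 + 9 + 0 + 0 + 5 + 7 + 6 + 1 + 2 + 3 + 4 + 3 = 53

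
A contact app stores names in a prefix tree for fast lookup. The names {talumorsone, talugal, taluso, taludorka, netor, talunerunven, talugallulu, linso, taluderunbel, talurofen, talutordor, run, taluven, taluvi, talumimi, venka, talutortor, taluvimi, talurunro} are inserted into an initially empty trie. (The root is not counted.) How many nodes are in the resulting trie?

Insert word by word; a character creates a node only if that edge doesn't already exist:
  "talumorsone" → 11 new (t, a, l, u, m, o, r, s, o, n, e)
  "talugal" → prefix "talu" already present; 3 new (g, a, l)
  "taluso" → prefix "talu" already present; 2 new (s, o)
  "taludorka" → prefix "talu" already present; 5 new (d, o, r, k, a)
  "netor" → 5 new (n, e, t, o, r)
  "talunerunven" → prefix "talu" already present; 8 new (n, e, r, u, n, v, e, n)
  "talugallulu" → prefix "talugal" already present; 4 new (l, u, l, u)
  "linso" → 5 new (l, i, n, s, o)
  "taluderunbel" → prefix "talud" already present; 7 new (e, r, u, n, b, e, l)
  "talurofen" → prefix "talu" already present; 5 new (r, o, f, e, n)
  "talutordor" → prefix "talu" already present; 6 new (t, o, r, d, o, r)
  "run" → 3 new (r, u, n)
  "taluven" → prefix "talu" already present; 3 new (v, e, n)
  "taluvi" → prefix "taluv" already present; 1 new (i)
  "talumimi" → prefix "talum" already present; 3 new (i, m, i)
  "venka" → 5 new (v, e, n, k, a)
  "talutortor" → prefix "talutor" already present; 3 new (t, o, r)
  "taluvimi" → prefix "taluvi" already present; 2 new (m, i)
  "talurunro" → prefix "talur" already present; 4 new (u, n, r, o)
Total nodes = 11 + 3 + 2 + 5 + 5 + 8 + 4 + 5 + 7 + 5 + 6 + 3 + 3 + 1 + 3 + 5 + 3 + 2 + 4 = 85

85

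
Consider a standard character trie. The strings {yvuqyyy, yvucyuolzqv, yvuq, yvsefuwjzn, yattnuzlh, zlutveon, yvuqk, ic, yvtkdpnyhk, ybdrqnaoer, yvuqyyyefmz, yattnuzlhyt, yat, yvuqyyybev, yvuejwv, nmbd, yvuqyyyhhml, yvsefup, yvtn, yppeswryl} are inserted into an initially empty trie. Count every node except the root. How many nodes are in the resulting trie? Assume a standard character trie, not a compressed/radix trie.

Count nodes per top-level branch (shared prefixes stored once):
  'i'-branch (ic): 2 nodes
  'n'-branch (nmbd): 4 nodes
  'y'-branch (yat, yattnuzlh, yattnuzlhyt, ybdrqnaoer, yppeswryl, yvsefup, yvsefuwjzn, yvtkdpnyhk, yvtn, yvucyuolzqv, yvuejwv, yvuq, yvuqk, yvuqyyy, yvuqyyybev, yvuqyyyefmz, yvuqyyyhhml): 76 nodes
  'z'-branch (zlutveon): 8 nodes
Sum: 90

90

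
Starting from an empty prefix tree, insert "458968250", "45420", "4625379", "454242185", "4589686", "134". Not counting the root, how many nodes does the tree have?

For each word, the new-node count is its length minus the longest prefix already in the trie:
  "458968250" → 9 new (4, 5, 8, 9, 6, 8, 2, 5, 0)
  "45420" → prefix "45" already present; 3 new (4, 2, 0)
  "4625379" → prefix "4" already present; 6 new (6, 2, 5, 3, 7, 9)
  "454242185" → prefix "4542" already present; 5 new (4, 2, 1, 8, 5)
  "4589686" → prefix "458968" already present; 1 new (6)
  "134" → 3 new (1, 3, 4)
Total nodes = 9 + 3 + 6 + 5 + 1 + 3 = 27

27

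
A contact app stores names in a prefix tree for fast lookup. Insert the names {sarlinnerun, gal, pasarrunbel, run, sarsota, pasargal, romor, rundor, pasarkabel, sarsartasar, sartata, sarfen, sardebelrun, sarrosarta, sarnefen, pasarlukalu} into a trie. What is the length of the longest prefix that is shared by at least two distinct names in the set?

5

Look for the deepest trie node that still has at least two words in its subtree.
e.g. "pasargal" and "pasarkabel" share the prefix "pasar" of length 5; no pair shares a longer one.
Longest shared-prefix length: 5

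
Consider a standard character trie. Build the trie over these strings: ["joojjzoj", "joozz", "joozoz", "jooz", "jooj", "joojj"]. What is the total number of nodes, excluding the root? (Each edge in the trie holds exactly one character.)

12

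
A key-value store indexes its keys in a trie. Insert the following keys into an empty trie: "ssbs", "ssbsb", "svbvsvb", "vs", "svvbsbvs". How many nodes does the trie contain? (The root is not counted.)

19

Count nodes per top-level branch (shared prefixes stored once):
  's'-branch (ssbs, ssbsb, svbvsvb, svvbsbvs): 17 nodes
  'v'-branch (vs): 2 nodes
Sum: 19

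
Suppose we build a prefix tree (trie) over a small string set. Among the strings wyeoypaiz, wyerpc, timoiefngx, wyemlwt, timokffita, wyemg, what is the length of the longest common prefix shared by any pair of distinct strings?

4

Look for the deepest trie node that still has at least two words in its subtree.
e.g. "timoiefngx" and "timokffita" share the prefix "timo" of length 4; no pair shares a longer one.
Longest shared-prefix length: 4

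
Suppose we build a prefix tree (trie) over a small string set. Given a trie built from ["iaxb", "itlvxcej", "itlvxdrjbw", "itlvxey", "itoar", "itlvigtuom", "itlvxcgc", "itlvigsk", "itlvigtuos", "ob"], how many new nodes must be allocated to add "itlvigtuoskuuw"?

Walking "itlvigtuoskuuw" from the root, the first 10 characters ("itlvigtuos") follow existing edges; "k" is the first miss.
New nodes needed: |"itlvigtuoskuuw"| − 10 = 14 − 10 = 4.

4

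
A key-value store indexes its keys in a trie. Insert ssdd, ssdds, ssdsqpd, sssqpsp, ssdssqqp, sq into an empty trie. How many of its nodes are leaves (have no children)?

A leaf is a node with no children — equivalently, the end of a word that is not a proper prefix of any other stored word.
Those words: "sq", "ssdds", "ssdsqpd", "ssdssqqp", "sssqpsp"
Leaf count: 5

5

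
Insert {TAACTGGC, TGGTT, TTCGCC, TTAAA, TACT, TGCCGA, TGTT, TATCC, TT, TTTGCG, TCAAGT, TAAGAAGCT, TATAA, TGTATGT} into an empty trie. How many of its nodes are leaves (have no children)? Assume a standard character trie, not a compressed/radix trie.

13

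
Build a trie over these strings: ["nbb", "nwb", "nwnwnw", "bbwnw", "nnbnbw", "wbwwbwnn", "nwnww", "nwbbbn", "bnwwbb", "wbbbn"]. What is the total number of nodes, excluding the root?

Insert word by word; a character creates a node only if that edge doesn't already exist:
  "nbb" → 3 new (n, b, b)
  "nwb" → prefix "n" already present; 2 new (w, b)
  "nwnwnw" → prefix "nw" already present; 4 new (n, w, n, w)
  "bbwnw" → 5 new (b, b, w, n, w)
  "nnbnbw" → prefix "n" already present; 5 new (n, b, n, b, w)
  "wbwwbwnn" → 8 new (w, b, w, w, b, w, n, n)
  "nwnww" → prefix "nwnw" already present; 1 new (w)
  "nwbbbn" → prefix "nwb" already present; 3 new (b, b, n)
  "bnwwbb" → prefix "b" already present; 5 new (n, w, w, b, b)
  "wbbbn" → prefix "wb" already present; 3 new (b, b, n)
Total nodes = 3 + 2 + 4 + 5 + 5 + 8 + 1 + 3 + 5 + 3 = 39

39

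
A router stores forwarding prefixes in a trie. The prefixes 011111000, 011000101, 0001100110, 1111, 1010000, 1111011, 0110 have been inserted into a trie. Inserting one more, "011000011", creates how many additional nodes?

"011000" is already a path in the trie; the remaining "011" must be added.
New nodes needed: |"011000011"| − 6 = 9 − 6 = 3.

3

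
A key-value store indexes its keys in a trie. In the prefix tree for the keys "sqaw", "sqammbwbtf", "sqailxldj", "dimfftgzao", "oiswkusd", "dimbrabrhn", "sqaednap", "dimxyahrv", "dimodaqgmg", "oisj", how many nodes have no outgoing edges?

10

A leaf is a node with no children — equivalently, the end of a word that is not a proper prefix of any other stored word.
Those words: "dimbrabrhn", "dimfftgzao", "dimodaqgmg", "dimxyahrv", "oisj", "oiswkusd", "sqaednap", "sqailxldj", "sqammbwbtf", "sqaw"
Leaf count: 10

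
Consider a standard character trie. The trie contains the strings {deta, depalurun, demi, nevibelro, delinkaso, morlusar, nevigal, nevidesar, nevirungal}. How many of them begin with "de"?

4

Walk to "de"; the words in its subtree are exactly those with that prefix.
Words under "de": delinkaso, demi, depalurun, deta
Count: 4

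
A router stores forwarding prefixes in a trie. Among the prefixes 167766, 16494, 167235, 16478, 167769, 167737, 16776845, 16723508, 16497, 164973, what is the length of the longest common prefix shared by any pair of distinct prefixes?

Equivalently: take the maximum, over all pairs, of their longest common prefix length.
e.g. "167235" and "16723508" share the prefix "167235" of length 6; no pair shares a longer one.
Longest shared-prefix length: 6

6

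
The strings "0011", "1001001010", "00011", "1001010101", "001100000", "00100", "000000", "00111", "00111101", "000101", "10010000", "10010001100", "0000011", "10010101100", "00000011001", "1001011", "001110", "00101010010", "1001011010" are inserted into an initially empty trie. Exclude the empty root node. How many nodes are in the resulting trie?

66

Count nodes per top-level branch (shared prefixes stored once):
  '0'-branch (000000, 00000011001, 0000011, 000101, 00011, 00100, 00101010010, 0011, 001100000, 00111, 001110, 00111101): 38 nodes
  '1'-branch (10010000, 10010001100, 1001001010, 1001010101, 10010101100, 1001011, 1001011010): 28 nodes
Sum: 66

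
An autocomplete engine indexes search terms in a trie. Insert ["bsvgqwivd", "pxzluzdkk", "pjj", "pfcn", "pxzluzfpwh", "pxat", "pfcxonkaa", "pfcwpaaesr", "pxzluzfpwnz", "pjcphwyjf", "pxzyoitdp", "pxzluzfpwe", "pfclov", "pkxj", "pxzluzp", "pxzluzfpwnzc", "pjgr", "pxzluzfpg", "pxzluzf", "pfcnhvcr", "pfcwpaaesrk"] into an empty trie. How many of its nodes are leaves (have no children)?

Leaves are exactly the stored words that no other stored word extends.
Those words: "bsvgqwivd", "pfclov", "pfcnhvcr", "pfcwpaaesrk", "pfcxonkaa", "pjcphwyjf", "pjgr", "pjj", "pkxj", "pxat", "pxzluzdkk", "pxzluzfpg", "pxzluzfpwe", "pxzluzfpwh", "pxzluzfpwnzc", "pxzluzp", "pxzyoitdp"
Leaf count: 17

17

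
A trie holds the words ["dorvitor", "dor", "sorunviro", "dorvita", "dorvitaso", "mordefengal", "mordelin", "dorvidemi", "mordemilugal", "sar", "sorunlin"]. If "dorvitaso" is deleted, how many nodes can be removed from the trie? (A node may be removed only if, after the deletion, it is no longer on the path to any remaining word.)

2

Walk "dorvitaso" from the leaf back toward the root, removing each node that no remaining word uses.
The suffix "so" (2 nodes) is used only by "dorvitaso"; "dorvita" is itself a stored word, so pruning stops there.
Nodes removed: 2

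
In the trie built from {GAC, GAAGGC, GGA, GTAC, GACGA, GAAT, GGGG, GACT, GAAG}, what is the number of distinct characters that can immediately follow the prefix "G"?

3

Follow the path "G" to its node, then look at its outgoing edges.
Characters that immediately follow "G" among the stored strings: {A, G, T}.
That node has 3 child edges.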